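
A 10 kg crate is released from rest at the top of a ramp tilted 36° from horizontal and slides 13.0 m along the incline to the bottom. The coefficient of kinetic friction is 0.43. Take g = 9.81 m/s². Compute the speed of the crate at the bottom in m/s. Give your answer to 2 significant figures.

7.8 m/s

The weight component along the incline is mg sin 36° = 57.662 N and the normal force is N = mg cos 36° = 79.365 N.
Friction up the slope is f = μN = 0.43 × 79.365 = 34.127 N, so the net downslope force is 57.662 − 34.127 = 23.535 N and a = 23.535 / 10 = 2.3535 m/s².
Starting from rest over a distance of 13.0 m, v² = 2aL = 2 × 2.3535 × 13.0 = 61.1910, so v = 7.8225 m/s.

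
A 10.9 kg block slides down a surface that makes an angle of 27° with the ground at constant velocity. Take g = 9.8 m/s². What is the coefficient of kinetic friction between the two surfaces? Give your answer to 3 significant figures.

0.510

At constant velocity the net force along the incline is zero: mg sin 27° = μ mg cos 27°.
So μ = tan 27° = 0.4540 / 0.8910 = 0.5095.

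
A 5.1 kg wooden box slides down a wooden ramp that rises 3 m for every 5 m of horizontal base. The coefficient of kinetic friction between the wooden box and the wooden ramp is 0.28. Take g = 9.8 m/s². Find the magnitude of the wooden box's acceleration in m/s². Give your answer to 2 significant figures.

2.7 m/s²

Resolving the weight along the incline: the component pulling the wooden box down the slope is mg sin 30.96° = 5.1 × 9.8 × 0.5145 = 25.715 N, and the normal force is N = mg cos 30.96° = 5.1 × 9.8 × 0.8575 = 42.858 N.
Kinetic friction acts up the slope with magnitude f = μN = 0.28 × 42.858 = 12.000 N.
Net force along the incline is 25.715 − 12.000 = 13.715 N, so a = 13.715 / 5.1 = 2.6892 m/s².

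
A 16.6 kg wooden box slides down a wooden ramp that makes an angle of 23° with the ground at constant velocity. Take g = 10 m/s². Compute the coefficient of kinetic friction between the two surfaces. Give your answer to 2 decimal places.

0.42

At constant velocity the net force along the incline is zero: mg sin 23° = μ mg cos 23°.
So μ = tan 23° = 0.3907 / 0.9205 = 0.4244.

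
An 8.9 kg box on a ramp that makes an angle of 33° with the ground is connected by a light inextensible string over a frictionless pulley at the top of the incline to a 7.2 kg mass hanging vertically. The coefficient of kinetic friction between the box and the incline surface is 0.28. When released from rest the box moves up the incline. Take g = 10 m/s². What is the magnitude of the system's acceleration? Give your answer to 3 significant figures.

0.163 m/s²

For the box on the incline: the weight component along the slope is m₁g sin 33° = 8.9 × 10 × 0.5446 = 48.469 N and the normal force is N = m₁g cos 33° = 74.642 N.
Kinetic friction opposes the box's motion up the incline: f = μN = 0.28 × 74.642 = 20.900 N acting down the slope.
Newton's second law for the box (up-slope positive): T − 48.469 − 20.900 = 8.9 a. For the hanging mass (downward positive): 7.2 × 10 − T = 7.2 a.
Adding the two equations eliminates T: 2.631 = 16.1 a, so a = 0.1634 m/s².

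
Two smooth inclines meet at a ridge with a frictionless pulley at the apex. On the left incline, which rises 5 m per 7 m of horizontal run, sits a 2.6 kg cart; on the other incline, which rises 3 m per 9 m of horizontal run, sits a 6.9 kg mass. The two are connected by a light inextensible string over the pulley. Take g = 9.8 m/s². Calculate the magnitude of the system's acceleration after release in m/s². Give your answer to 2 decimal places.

0.69 m/s²

Resolve each weight along its own incline: the 2.6 kg mass has component 2.6 × 9.8 × sin 35.54° = 14.810 N down its slope, and the 6.9 kg mass has 6.9 × 9.8 × sin 18.43° = 21.383 N down its slope.
The 6.9 kg side's 21.383 N exceeds the other side's 14.810 N, so that mass slides down and the 2.6 kg mass slides up. Taking that direction as positive, Newton's second law for the whole system gives 21.383 − 14.810 = (2.6 + 6.9) a, so a = 6.573 / 9.5 = 0.6919 m/s².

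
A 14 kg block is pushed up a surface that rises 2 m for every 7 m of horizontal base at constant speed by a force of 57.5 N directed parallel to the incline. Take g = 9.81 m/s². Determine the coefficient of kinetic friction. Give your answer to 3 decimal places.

At constant speed ΣF = 0 along the incline. The applied 57.5 N acts up the slope; the weight component mg sin 15.95° = 37.730 N and kinetic friction μN both act down the slope.
So 57.5 = 37.730 + μ × 132.056, giving μ = (57.5 − 37.730) / 132.056 = 0.1497.

0.150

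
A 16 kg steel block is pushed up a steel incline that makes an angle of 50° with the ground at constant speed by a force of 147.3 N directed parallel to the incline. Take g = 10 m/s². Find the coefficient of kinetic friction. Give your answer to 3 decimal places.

0.240

At constant speed ΣF = 0 along the incline. The applied 147.3 N acts up the slope; the weight component mg sin 50° = 122.567 N and kinetic friction μN both act down the slope.
So 147.3 = 122.567 + μ × 102.846, giving μ = (147.3 − 122.567) / 102.846 = 0.2405.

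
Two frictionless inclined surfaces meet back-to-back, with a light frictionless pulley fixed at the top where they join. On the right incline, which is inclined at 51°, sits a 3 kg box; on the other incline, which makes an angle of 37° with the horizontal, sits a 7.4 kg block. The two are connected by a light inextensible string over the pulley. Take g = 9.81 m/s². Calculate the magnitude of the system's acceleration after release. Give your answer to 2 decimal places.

Resolve each weight along its own incline: the 3 kg mass has component 3 × 9.81 × sin 51° = 22.871 N down its slope, and the 7.4 kg mass has 7.4 × 9.81 × sin 37° = 43.688 N down its slope.
The 7.4 kg side's 43.688 N exceeds the other side's 22.871 N, so that mass slides down and the 3 kg mass slides up. Taking that direction as positive, Newton's second law for the whole system gives 43.688 − 22.871 = (3 + 7.4) a, so a = 20.817 / 10.4 = 2.0016 m/s².

2.00 m/s²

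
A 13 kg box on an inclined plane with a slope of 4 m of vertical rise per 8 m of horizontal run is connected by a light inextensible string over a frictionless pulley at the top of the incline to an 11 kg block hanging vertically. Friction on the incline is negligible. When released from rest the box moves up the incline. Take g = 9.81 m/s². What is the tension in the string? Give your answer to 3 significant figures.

84.6 N

For the box on the incline: the weight component along the slope is m₁g sin 26.57° = 13 × 9.81 × 0.4472 = 57.031 N and the normal force is N = m₁g cos 26.57° = 114.066 N.
Newton's second law for the box (up-slope positive): T − 57.031 = 13 a. For the hanging block (downward positive): 11 × 9.81 − T = 11 a.
Adding the two equations eliminates T: 50.879 = 24 a, so a = 2.1200 m/s².
Then from the hanging block's equation, T = 11 × (9.81 − 2.1200) = 84.590 N.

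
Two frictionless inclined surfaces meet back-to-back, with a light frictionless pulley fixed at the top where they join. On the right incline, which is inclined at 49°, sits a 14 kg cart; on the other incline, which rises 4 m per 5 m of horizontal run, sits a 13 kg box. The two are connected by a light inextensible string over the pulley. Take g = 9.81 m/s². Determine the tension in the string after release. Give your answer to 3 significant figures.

91.2 N

Resolve each weight along its own incline: the 14 kg mass has component 14 × 9.81 × sin 49° = 103.652 N down its slope, and the 13 kg mass has 13 × 9.81 × sin 38.66° = 79.667 N down its slope.
The 14 kg side's 103.652 N exceeds the other side's 79.667 N, so that mass slides down and the 13 kg mass slides up. Taking that direction as positive, Newton's second law for the whole system gives 103.652 − 79.667 = (14 + 13) a, so a = 23.985 / 27 = 0.8883 m/s².
For the 13 kg mass (up-slope positive): T − 79.667 = 13 × 0.8883, so T = 91.215 N.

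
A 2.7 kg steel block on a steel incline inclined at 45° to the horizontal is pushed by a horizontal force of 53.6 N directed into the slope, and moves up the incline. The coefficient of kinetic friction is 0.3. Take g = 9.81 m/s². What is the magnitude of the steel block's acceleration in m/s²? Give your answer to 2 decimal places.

0.81 m/s²

The horizontal push has components F cos 45° = 53.6 × 0.7071 = 37.901 N up the incline and F sin 45° = 53.6 × 0.7071 = 37.901 N pressing into the surface.
The normal force is therefore N = mg cos 45° + F sin 45° = 18.729 + 37.901 = 56.630 N, and kinetic friction down the slope is μN = 0.3 × 56.630 = 16.989 N.
Along the incline: F cos 45° − mg sin 45° − μN = ma, so 37.901 − 18.729 − 16.989 = 2.7 a, giving a = 0.8085 m/s².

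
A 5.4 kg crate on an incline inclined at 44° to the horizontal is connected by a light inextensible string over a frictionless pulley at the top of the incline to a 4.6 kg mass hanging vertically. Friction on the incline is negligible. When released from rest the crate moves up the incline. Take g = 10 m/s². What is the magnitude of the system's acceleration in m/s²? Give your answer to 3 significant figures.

For the crate on the incline: the weight component along the slope is m₁g sin 44° = 5.4 × 10 × 0.6947 = 37.514 N and the normal force is N = m₁g cos 44° = 38.844 N.
Newton's second law for the crate (up-slope positive): T − 37.514 = 5.4 a. For the hanging mass (downward positive): 4.6 × 10 − T = 4.6 a.
Adding the two equations eliminates T: 8.486 = 10 a, so a = 0.8486 m/s².

0.849 m/s²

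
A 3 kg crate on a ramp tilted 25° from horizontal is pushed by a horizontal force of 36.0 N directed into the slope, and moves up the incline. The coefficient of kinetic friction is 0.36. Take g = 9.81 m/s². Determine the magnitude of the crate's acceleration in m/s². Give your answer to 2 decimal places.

The horizontal push has components F cos 25° = 36.0 × 0.9063 = 32.627 N up the incline and F sin 25° = 36.0 × 0.4226 = 15.214 N pressing into the surface.
The normal force is therefore N = mg cos 25° + F sin 25° = 26.672 + 15.214 = 41.886 N, and kinetic friction down the slope is μN = 0.36 × 41.886 = 15.079 N.
Along the incline: F cos 25° − mg sin 25° − μN = ma, so 32.627 − 12.437 − 15.079 = 3 a, giving a = 1.7037 m/s².

1.70 m/s²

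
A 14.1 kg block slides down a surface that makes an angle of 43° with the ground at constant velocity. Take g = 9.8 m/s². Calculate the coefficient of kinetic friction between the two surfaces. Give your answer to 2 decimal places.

At constant velocity the net force along the incline is zero: mg sin 43° = μ mg cos 43°.
So μ = tan 43° = 0.6820 / 0.7314 = 0.9325.

0.93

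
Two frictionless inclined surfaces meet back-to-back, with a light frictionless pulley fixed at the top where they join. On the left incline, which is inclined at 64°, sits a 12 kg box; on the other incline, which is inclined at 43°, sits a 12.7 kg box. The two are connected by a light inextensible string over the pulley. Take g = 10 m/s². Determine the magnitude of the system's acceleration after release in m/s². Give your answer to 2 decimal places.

Resolve each weight along its own incline: the 12 kg mass has component 12 × 10 × sin 64° = 107.855 N down its slope, and the 12.7 kg mass has 12.7 × 10 × sin 43° = 86.614 N down its slope.
The 12 kg side's 107.855 N exceeds the other side's 86.614 N, so that mass slides down and the 12.7 kg mass slides up. Taking that direction as positive, Newton's second law for the whole system gives 107.855 − 86.614 = (12 + 12.7) a, so a = 21.241 / 24.7 = 0.8600 m/s².

0.86 m/s²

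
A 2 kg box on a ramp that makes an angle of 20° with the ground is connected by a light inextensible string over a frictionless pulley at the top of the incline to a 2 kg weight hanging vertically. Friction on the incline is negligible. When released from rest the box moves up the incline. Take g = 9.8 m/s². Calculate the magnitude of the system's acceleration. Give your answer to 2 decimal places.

3.22 m/s²

For the box on the incline: the weight component along the slope is m₁g sin 20° = 2 × 9.8 × 0.3420 = 6.703 N and the normal force is N = m₁g cos 20° = 18.418 N.
Newton's second law for the box (up-slope positive): T − 6.703 = 2 a. For the hanging weight (downward positive): 2 × 9.8 − T = 2 a.
Adding the two equations eliminates T: 12.897 = 4 a, so a = 3.2243 m/s².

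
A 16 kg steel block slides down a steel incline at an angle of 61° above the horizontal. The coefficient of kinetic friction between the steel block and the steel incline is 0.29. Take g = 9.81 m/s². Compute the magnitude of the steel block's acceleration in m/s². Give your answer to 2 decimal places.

Resolving the weight along the incline: the component pulling the steel block down the slope is mg sin 61° = 16 × 9.81 × 0.8746 = 137.277 N, and the normal force is N = mg cos 61° = 16 × 9.81 × 0.4848 = 76.094 N.
Kinetic friction acts up the slope with magnitude f = μN = 0.29 × 76.094 = 22.067 N.
Net force along the incline is 137.277 − 22.067 = 115.210 N, so a = 115.210 / 16 = 7.2006 m/s².

7.20 m/s²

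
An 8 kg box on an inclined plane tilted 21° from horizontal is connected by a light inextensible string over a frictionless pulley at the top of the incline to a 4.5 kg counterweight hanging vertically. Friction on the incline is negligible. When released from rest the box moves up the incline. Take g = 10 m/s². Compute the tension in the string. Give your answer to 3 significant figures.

For the box on the incline: the weight component along the slope is m₁g sin 21° = 8 × 10 × 0.3584 = 28.672 N and the normal force is N = m₁g cos 21° = 74.686 N.
Newton's second law for the box (up-slope positive): T − 28.672 = 8 a. For the hanging counterweight (downward positive): 4.5 × 10 − T = 4.5 a.
Adding the two equations eliminates T: 16.328 = 12.5 a, so a = 1.3062 m/s².
Then from the hanging counterweight's equation, T = 4.5 × (10 − 1.3062) = 39.122 N.

39.1 N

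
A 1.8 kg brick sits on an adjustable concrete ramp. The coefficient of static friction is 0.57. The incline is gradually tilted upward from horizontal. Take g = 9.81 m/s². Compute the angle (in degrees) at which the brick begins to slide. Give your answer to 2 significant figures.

At the threshold of sliding, static friction is at its maximum μ_s N and exactly balances the weight component along the incline: mg sin θ = μ_s mg cos θ.
Hence tan θ = μ_s = 0.57, so θ = arctan(0.57) = 29.6831°.

30°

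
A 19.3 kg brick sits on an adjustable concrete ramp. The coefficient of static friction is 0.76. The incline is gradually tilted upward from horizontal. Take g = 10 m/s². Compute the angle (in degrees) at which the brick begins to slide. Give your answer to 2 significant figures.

37°

At the threshold of sliding, static friction is at its maximum μ_s N and exactly balances the weight component along the incline: mg sin θ = μ_s mg cos θ.
Hence tan θ = μ_s = 0.76, so θ = arctan(0.76) = 37.2348°.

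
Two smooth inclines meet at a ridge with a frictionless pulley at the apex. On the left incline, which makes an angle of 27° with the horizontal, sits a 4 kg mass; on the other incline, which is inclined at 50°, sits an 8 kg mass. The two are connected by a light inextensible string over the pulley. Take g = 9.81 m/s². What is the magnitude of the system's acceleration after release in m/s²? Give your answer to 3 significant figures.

3.53 m/s²

Resolve each weight along its own incline: the 4 kg mass has component 4 × 9.81 × sin 27° = 17.815 N down its slope, and the 8 kg mass has 8 × 9.81 × sin 50° = 60.119 N down its slope.
The 8 kg side's 60.119 N exceeds the other side's 17.815 N, so that mass slides down and the 4 kg mass slides up. Taking that direction as positive, Newton's second law for the whole system gives 60.119 − 17.815 = (4 + 8) a, so a = 42.304 / 12 = 3.5253 m/s².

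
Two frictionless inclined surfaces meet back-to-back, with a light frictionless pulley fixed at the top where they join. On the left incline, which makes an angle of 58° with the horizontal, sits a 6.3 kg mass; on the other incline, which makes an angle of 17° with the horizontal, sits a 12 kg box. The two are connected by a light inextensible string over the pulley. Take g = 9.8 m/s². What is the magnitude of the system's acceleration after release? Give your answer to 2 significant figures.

0.98 m/s²

Resolve each weight along its own incline: the 6.3 kg mass has component 6.3 × 9.8 × sin 58° = 52.358 N down its slope, and the 12 kg mass has 12 × 9.8 × sin 17° = 34.383 N down its slope.
The 6.3 kg side's 52.358 N exceeds the other side's 34.383 N, so that mass slides down and the 12 kg mass slides up. Taking that direction as positive, Newton's second law for the whole system gives 52.358 − 34.383 = (6.3 + 12) a, so a = 17.975 / 18.3 = 0.9822 m/s².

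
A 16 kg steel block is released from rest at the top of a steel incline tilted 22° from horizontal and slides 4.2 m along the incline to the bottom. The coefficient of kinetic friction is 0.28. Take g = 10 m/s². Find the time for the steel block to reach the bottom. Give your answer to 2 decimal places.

The weight component along the incline is mg sin 22° = 59.937 N and the normal force is N = mg cos 22° = 148.349 N.
Friction up the slope is f = μN = 0.28 × 148.349 = 41.538 N, so the net downslope force is 59.937 − 41.538 = 18.399 N and a = 18.399 / 16 = 1.1499 m/s².
Starting from rest, L = ½at², so t = √(2L/a) = √(2 × 4.2 / 1.1499) = 2.7028 s.

2.70 s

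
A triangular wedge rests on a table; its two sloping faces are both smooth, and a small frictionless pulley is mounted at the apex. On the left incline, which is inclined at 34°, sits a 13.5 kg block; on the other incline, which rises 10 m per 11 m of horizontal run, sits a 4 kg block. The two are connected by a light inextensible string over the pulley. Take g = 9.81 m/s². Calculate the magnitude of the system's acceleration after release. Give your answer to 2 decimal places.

Resolve each weight along its own incline: the 13.5 kg mass has component 13.5 × 9.81 × sin 34° = 74.057 N down its slope, and the 4 kg mass has 4 × 9.81 × sin 42.27° = 26.396 N down its slope.
The 13.5 kg side's 74.057 N exceeds the other side's 26.396 N, so that mass slides down and the 4 kg mass slides up. Taking that direction as positive, Newton's second law for the whole system gives 74.057 − 26.396 = (13.5 + 4) a, so a = 47.661 / 17.5 = 2.7235 m/s².

2.72 m/s²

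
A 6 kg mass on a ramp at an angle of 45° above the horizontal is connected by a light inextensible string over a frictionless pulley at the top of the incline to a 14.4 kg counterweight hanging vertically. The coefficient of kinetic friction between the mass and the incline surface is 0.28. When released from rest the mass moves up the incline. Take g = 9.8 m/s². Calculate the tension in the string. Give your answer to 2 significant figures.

79 N

For the mass on the incline: the weight component along the slope is m₁g sin 45° = 6 × 9.8 × 0.7071 = 41.577 N and the normal force is N = m₁g cos 45° = 41.578 N.
Kinetic friction opposes the mass's motion up the incline: f = μN = 0.28 × 41.578 = 11.642 N acting down the slope.
Newton's second law for the mass (up-slope positive): T − 41.577 − 11.642 = 6 a. For the hanging counterweight (downward positive): 14.4 × 9.8 − T = 14.4 a.
Adding the two equations eliminates T: 87.901 = 20.4 a, so a = 4.3089 m/s².
Then from the hanging counterweight's equation, T = 14.4 × (9.8 − 4.3089) = 79.072 N.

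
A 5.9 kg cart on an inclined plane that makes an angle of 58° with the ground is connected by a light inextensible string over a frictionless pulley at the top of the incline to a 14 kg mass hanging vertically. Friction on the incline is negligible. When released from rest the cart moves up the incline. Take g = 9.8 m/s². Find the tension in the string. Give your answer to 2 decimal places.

For the cart on the incline: the weight component along the slope is m₁g sin 58° = 5.9 × 9.8 × 0.8480 = 49.031 N and the normal force is N = m₁g cos 58° = 30.640 N.
Newton's second law for the cart (up-slope positive): T − 49.031 = 5.9 a. For the hanging mass (downward positive): 14 × 9.8 − T = 14 a.
Adding the two equations eliminates T: 88.169 = 19.9 a, so a = 4.4306 m/s².
Then from the hanging mass's equation, T = 14 × (9.8 − 4.4306) = 75.172 N.

75.17 N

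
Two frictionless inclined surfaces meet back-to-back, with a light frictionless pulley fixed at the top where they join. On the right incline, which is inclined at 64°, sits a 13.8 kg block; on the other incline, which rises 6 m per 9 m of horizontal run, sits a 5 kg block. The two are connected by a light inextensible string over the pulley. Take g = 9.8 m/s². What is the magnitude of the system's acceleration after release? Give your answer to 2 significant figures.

Resolve each weight along its own incline: the 13.8 kg mass has component 13.8 × 9.8 × sin 64° = 121.553 N down its slope, and the 5 kg mass has 5 × 9.8 × sin 33.69° = 27.180 N down its slope.
The 13.8 kg side's 121.553 N exceeds the other side's 27.180 N, so that mass slides down and the 5 kg mass slides up. Taking that direction as positive, Newton's second law for the whole system gives 121.553 − 27.180 = (13.8 + 5) a, so a = 94.373 / 18.8 = 5.0198 m/s².

5.0 m/s²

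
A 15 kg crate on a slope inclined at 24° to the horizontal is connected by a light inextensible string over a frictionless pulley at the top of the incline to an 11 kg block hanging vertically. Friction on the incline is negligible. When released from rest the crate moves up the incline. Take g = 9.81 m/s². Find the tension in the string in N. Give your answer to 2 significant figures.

88 N

For the crate on the incline: the weight component along the slope is m₁g sin 24° = 15 × 9.81 × 0.4067 = 59.846 N and the normal force is N = m₁g cos 24° = 134.428 N.
Newton's second law for the crate (up-slope positive): T − 59.846 = 15 a. For the hanging block (downward positive): 11 × 9.81 − T = 11 a.
Adding the two equations eliminates T: 48.064 = 26 a, so a = 1.8486 m/s².
Then from the hanging block's equation, T = 11 × (9.81 − 1.8486) = 87.575 N.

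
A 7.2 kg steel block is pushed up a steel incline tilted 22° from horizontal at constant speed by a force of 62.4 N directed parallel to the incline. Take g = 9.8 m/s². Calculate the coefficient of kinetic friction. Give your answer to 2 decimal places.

0.55

At constant speed ΣF = 0 along the incline. The applied 62.4 N acts up the slope; the weight component mg sin 22° = 26.432 N and kinetic friction μN both act down the slope.
So 62.4 = 26.432 + μ × 65.422, giving μ = (62.4 − 26.432) / 65.422 = 0.5498.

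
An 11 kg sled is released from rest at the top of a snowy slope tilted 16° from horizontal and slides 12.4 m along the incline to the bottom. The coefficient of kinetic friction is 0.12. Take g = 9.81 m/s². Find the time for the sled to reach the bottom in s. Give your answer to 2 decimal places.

The weight component along the incline is mg sin 16° = 29.744 N and the normal force is N = mg cos 16° = 103.730 N.
Friction up the slope is f = μN = 0.12 × 103.730 = 12.448 N, so the net downslope force is 29.744 − 12.448 = 17.296 N and a = 17.296 / 11 = 1.5724 m/s².
Starting from rest, L = ½at², so t = √(2L/a) = √(2 × 12.4 / 1.5724) = 3.9714 s.

3.97 s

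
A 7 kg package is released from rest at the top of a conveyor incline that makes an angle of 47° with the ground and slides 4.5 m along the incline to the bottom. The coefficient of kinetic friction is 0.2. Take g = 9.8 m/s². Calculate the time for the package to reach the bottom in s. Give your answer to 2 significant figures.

1.2 s

The weight component along the incline is mg sin 47° = 50.171 N and the normal force is N = mg cos 47° = 46.785 N.
Friction up the slope is f = μN = 0.2 × 46.785 = 9.357 N, so the net downslope force is 50.171 − 9.357 = 40.814 N and a = 40.814 / 7 = 5.8306 m/s².
Starting from rest, L = ½at², so t = √(2L/a) = √(2 × 4.5 / 5.8306) = 1.2424 s.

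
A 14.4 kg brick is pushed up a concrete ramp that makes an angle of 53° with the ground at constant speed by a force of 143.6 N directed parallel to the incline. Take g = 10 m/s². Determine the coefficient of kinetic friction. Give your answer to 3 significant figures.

At constant speed ΣF = 0 along the incline. The applied 143.6 N acts up the slope; the weight component mg sin 53° = 115.004 N and kinetic friction μN both act down the slope.
So 143.6 = 115.004 + μ × 86.661, giving μ = (143.6 − 115.004) / 86.661 = 0.3300.

0.330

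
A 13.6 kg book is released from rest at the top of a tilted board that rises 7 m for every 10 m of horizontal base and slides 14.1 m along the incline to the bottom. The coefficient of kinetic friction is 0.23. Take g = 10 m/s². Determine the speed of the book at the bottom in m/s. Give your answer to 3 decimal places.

The weight component along the incline is mg sin 34.99° = 77.991 N and the normal force is N = mg cos 34.99° = 111.416 N.
Friction up the slope is f = μN = 0.23 × 111.416 = 25.626 N, so the net downslope force is 77.991 − 25.626 = 52.365 N and a = 52.365 / 13.6 = 3.8504 m/s².
Starting from rest over a distance of 14.1 m, v² = 2aL = 2 × 3.8504 × 14.1 = 108.5813, so v = 10.4202 m/s.

10.420 m/s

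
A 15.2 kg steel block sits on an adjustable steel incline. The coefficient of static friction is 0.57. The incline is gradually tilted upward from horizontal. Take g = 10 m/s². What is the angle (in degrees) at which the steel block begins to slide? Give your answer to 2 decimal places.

29.68°

At the threshold of sliding, static friction is at its maximum μ_s N and exactly balances the weight component along the incline: mg sin θ = μ_s mg cos θ.
Hence tan θ = μ_s = 0.57, so θ = arctan(0.57) = 29.6831°.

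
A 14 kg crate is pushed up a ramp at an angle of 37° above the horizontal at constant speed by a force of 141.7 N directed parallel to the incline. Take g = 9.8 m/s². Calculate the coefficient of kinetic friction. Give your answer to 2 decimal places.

0.54

At constant speed ΣF = 0 along the incline. The applied 141.7 N acts up the slope; the weight component mg sin 37° = 82.569 N and kinetic friction μN both act down the slope.
So 141.7 = 82.569 + μ × 109.573, giving μ = (141.7 − 82.569) / 109.573 = 0.5396.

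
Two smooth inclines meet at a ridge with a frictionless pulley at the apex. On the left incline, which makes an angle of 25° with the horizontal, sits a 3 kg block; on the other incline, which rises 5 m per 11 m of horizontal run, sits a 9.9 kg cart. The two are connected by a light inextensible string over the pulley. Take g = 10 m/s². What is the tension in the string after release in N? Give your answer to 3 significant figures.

19.3 N

Resolve each weight along its own incline: the 3 kg mass has component 3 × 10 × sin 25° = 12.679 N down its slope, and the 9.9 kg mass has 9.9 × 10 × sin 24.44° = 40.966 N down its slope.
The 9.9 kg side's 40.966 N exceeds the other side's 12.679 N, so that mass slides down and the 3 kg mass slides up. Taking that direction as positive, Newton's second law for the whole system gives 40.966 − 12.679 = (3 + 9.9) a, so a = 28.287 / 12.9 = 2.1928 m/s².
For the 3 kg mass (up-slope positive): T − 12.679 = 3 × 2.1928, so T = 19.257 N.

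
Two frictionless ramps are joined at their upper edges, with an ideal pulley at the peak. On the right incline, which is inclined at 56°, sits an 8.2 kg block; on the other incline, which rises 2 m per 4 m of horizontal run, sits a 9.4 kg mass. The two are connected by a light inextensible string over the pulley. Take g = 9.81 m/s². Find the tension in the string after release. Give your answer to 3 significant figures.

54.8 N

Resolve each weight along its own incline: the 8.2 kg mass has component 8.2 × 9.81 × sin 56° = 66.689 N down its slope, and the 9.4 kg mass has 9.4 × 9.81 × sin 26.57° = 41.239 N down its slope.
The 8.2 kg side's 66.689 N exceeds the other side's 41.239 N, so that mass slides down and the 9.4 kg mass slides up. Taking that direction as positive, Newton's second law for the whole system gives 66.689 − 41.239 = (8.2 + 9.4) a, so a = 25.450 / 17.6 = 1.4460 m/s².
For the 9.4 kg mass (up-slope positive): T − 41.239 = 9.4 × 1.4460, so T = 54.831 N.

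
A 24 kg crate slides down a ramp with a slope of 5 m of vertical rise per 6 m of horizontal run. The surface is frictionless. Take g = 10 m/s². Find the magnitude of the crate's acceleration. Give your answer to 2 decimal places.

Resolving the weight along the incline: the component pulling the crate down the slope is mg sin 39.81° = 24 × 10 × 0.6402 = 153.648 N, and the normal force is N = mg cos 39.81° = 24 × 10 × 0.7682 = 184.368 N.
With no friction the net force along the incline is 153.648 N, so a = g sin 39.81° = 153.648 / 24 = 6.4020 m/s².

6.40 m/s²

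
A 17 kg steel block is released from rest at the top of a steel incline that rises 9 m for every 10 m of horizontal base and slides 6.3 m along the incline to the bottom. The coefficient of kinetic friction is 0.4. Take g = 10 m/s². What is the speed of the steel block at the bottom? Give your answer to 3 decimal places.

6.843 m/s

The weight component along the incline is mg sin 41.99° = 113.724 N and the normal force is N = mg cos 41.99° = 126.360 N.
Friction up the slope is f = μN = 0.4 × 126.360 = 50.544 N, so the net downslope force is 113.724 − 50.544 = 63.180 N and a = 63.180 / 17 = 3.7165 m/s².
Starting from rest over a distance of 6.3 m, v² = 2aL = 2 × 3.7165 × 6.3 = 46.8279, so v = 6.8431 m/s.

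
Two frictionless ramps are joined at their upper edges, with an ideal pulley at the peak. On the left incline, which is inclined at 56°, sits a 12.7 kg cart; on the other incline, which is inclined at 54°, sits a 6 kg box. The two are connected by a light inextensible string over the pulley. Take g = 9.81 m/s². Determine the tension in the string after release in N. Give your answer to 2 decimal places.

65.48 N

Resolve each weight along its own incline: the 12.7 kg mass has component 12.7 × 9.81 × sin 56° = 103.287 N down its slope, and the 6 kg mass has 6 × 9.81 × sin 54° = 47.619 N down its slope.
The 12.7 kg side's 103.287 N exceeds the other side's 47.619 N, so that mass slides down and the 6 kg mass slides up. Taking that direction as positive, Newton's second law for the whole system gives 103.287 − 47.619 = (12.7 + 6) a, so a = 55.668 / 18.7 = 2.9769 m/s².
For the 6 kg mass (up-slope positive): T − 47.619 = 6 × 2.9769, so T = 65.480 N.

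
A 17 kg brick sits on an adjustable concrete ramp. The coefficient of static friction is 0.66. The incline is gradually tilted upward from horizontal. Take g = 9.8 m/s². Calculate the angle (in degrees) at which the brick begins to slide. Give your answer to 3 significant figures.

33.4°

At the threshold of sliding, static friction is at its maximum μ_s N and exactly balances the weight component along the incline: mg sin θ = μ_s mg cos θ.
Hence tan θ = μ_s = 0.66, so θ = arctan(0.66) = 33.4248°.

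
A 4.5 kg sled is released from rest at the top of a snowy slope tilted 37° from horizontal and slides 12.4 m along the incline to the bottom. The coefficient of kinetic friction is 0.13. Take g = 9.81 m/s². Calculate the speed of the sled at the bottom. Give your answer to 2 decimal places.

11.01 m/s

The weight component along the incline is mg sin 37° = 26.567 N and the normal force is N = mg cos 37° = 35.256 N.
Friction up the slope is f = μN = 0.13 × 35.256 = 4.583 N, so the net downslope force is 26.567 − 4.583 = 21.984 N and a = 21.984 / 4.5 = 4.8853 m/s².
Starting from rest over a distance of 12.4 m, v² = 2aL = 2 × 4.8853 × 12.4 = 121.1554, so v = 11.0071 m/s.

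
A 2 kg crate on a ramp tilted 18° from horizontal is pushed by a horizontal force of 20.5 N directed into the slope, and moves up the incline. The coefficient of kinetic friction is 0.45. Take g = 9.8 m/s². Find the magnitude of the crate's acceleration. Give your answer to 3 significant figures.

1.10 m/s²

The horizontal push has components F cos 18° = 20.5 × 0.9511 = 19.498 N up the incline and F sin 18° = 20.5 × 0.3090 = 6.335 N pressing into the surface.
The normal force is therefore N = mg cos 18° + F sin 18° = 18.642 + 6.335 = 24.977 N, and kinetic friction down the slope is μN = 0.45 × 24.977 = 11.240 N.
Along the incline: F cos 18° − mg sin 18° − μN = ma, so 19.498 − 6.056 − 11.240 = 2 a, giving a = 1.1010 m/s².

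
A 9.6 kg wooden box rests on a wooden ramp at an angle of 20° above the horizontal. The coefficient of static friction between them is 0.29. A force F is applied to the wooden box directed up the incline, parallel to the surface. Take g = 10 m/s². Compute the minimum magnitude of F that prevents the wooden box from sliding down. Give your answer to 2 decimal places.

The normal force is N = mg cos 20° = 90.210 N. With F at its minimum the wooden box is on the verge of sliding down, so static friction is at its maximum μ_s N = 0.29 × 90.210 = 26.161 N and acts up the slope.
Equilibrium along the incline: F + μ_s N = mg sin 20°, so F = 32.834 − 26.161 = 6.673 N.

6.67 N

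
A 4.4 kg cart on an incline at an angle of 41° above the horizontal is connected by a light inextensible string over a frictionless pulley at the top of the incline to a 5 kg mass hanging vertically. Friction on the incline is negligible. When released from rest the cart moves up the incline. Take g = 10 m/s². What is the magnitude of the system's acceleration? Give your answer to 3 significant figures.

2.25 m/s²

For the cart on the incline: the weight component along the slope is m₁g sin 41° = 4.4 × 10 × 0.6561 = 28.868 N and the normal force is N = m₁g cos 41° = 33.207 N.
Newton's second law for the cart (up-slope positive): T − 28.868 = 4.4 a. For the hanging mass (downward positive): 5 × 10 − T = 5 a.
Adding the two equations eliminates T: 21.132 = 9.4 a, so a = 2.2481 m/s².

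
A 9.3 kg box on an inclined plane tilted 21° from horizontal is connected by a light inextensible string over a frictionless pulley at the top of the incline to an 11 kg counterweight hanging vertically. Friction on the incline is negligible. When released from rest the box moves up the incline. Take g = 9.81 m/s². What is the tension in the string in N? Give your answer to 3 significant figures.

67.2 N

For the box on the incline: the weight component along the slope is m₁g sin 21° = 9.3 × 9.81 × 0.3584 = 32.698 N and the normal force is N = m₁g cos 21° = 85.173 N.
Newton's second law for the box (up-slope positive): T − 32.698 = 9.3 a. For the hanging counterweight (downward positive): 11 × 9.81 − T = 11 a.
Adding the two equations eliminates T: 75.212 = 20.3 a, so a = 3.7050 m/s².
Then from the hanging counterweight's equation, T = 11 × (9.81 − 3.7050) = 67.155 N.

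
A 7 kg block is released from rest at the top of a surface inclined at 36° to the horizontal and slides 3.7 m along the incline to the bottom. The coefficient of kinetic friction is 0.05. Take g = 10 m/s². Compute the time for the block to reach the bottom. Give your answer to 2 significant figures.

The weight component along the incline is mg sin 36° = 41.145 N and the normal force is N = mg cos 36° = 56.631 N.
Friction up the slope is f = μN = 0.05 × 56.631 = 2.832 N, so the net downslope force is 41.145 − 2.832 = 38.313 N and a = 38.313 / 7 = 5.4733 m/s².
Starting from rest, L = ½at², so t = √(2L/a) = √(2 × 3.7 / 5.4733) = 1.1628 s.

1.2 s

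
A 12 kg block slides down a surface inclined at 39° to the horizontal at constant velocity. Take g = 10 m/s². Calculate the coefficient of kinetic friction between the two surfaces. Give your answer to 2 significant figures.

At constant velocity the net force along the incline is zero: mg sin 39° = μ mg cos 39°.
So μ = tan 39° = 0.6293 / 0.7771 = 0.8098.

0.81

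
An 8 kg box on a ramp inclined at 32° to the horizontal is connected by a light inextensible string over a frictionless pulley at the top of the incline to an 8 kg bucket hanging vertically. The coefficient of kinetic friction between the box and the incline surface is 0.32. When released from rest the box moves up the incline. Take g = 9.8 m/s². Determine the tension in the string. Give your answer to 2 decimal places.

For the box on the incline: the weight component along the slope is m₁g sin 32° = 8 × 9.8 × 0.5299 = 41.544 N and the normal force is N = m₁g cos 32° = 66.487 N.
Kinetic friction opposes the box's motion up the incline: f = μN = 0.32 × 66.487 = 21.276 N acting down the slope.
Newton's second law for the box (up-slope positive): T − 41.544 − 21.276 = 8 a. For the hanging bucket (downward positive): 8 × 9.8 − T = 8 a.
Adding the two equations eliminates T: 15.580 = 16 a, so a = 0.9738 m/s².
Then from the hanging bucket's equation, T = 8 × (9.8 − 0.9738) = 70.610 N.

70.61 N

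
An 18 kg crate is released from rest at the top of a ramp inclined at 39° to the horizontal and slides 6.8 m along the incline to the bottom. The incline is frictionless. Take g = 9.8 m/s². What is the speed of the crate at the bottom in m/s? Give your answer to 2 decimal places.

The weight component along the incline is mg sin 39° = 111.012 N and the normal force is N = mg cos 39° = 137.089 N.
With no friction, a = g sin 39° = 6.1673 m/s².
Starting from rest over a distance of 6.8 m, v² = 2aL = 2 × 6.1673 × 6.8 = 83.8753, so v = 9.1583 m/s.

9.16 m/s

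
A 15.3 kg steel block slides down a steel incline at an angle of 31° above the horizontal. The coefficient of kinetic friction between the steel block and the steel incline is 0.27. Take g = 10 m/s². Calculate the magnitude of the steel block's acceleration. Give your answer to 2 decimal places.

Resolving the weight along the incline: the component pulling the steel block down the slope is mg sin 31° = 15.3 × 10 × 0.5150 = 78.795 N, and the normal force is N = mg cos 31° = 15.3 × 10 × 0.8572 = 131.152 N.
Kinetic friction acts up the slope with magnitude f = μN = 0.27 × 131.152 = 35.411 N.
Net force along the incline is 78.795 − 35.411 = 43.384 N, so a = 43.384 / 15.3 = 2.8356 m/s².

2.84 m/s²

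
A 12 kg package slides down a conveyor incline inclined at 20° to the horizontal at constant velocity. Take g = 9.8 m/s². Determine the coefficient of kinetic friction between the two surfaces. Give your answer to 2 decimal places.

At constant velocity the net force along the incline is zero: mg sin 20° = μ mg cos 20°.
So μ = tan 20° = 0.3420 / 0.9397 = 0.3639.

0.36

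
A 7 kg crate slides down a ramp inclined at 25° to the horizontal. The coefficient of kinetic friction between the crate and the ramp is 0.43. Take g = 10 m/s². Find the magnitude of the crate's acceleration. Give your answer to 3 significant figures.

0.329 m/s²

Resolving the weight along the incline: the component pulling the crate down the slope is mg sin 25° = 7 × 10 × 0.4226 = 29.582 N, and the normal force is N = mg cos 25° = 7 × 10 × 0.9063 = 63.441 N.
Kinetic friction acts up the slope with magnitude f = μN = 0.43 × 63.441 = 27.280 N.
Net force along the incline is 29.582 − 27.280 = 2.302 N, so a = 2.302 / 7 = 0.3289 m/s².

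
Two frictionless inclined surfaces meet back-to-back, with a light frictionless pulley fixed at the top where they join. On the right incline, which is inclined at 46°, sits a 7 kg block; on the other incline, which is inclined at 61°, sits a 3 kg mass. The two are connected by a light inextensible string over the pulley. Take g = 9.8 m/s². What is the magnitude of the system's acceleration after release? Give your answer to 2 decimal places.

Resolve each weight along its own incline: the 7 kg mass has component 7 × 9.8 × sin 46° = 49.347 N down its slope, and the 3 kg mass has 3 × 9.8 × sin 61° = 25.714 N down its slope.
The 7 kg side's 49.347 N exceeds the other side's 25.714 N, so that mass slides down and the 3 kg mass slides up. Taking that direction as positive, Newton's second law for the whole system gives 49.347 − 25.714 = (7 + 3) a, so a = 23.633 / 10 = 2.3633 m/s².

2.36 m/s²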